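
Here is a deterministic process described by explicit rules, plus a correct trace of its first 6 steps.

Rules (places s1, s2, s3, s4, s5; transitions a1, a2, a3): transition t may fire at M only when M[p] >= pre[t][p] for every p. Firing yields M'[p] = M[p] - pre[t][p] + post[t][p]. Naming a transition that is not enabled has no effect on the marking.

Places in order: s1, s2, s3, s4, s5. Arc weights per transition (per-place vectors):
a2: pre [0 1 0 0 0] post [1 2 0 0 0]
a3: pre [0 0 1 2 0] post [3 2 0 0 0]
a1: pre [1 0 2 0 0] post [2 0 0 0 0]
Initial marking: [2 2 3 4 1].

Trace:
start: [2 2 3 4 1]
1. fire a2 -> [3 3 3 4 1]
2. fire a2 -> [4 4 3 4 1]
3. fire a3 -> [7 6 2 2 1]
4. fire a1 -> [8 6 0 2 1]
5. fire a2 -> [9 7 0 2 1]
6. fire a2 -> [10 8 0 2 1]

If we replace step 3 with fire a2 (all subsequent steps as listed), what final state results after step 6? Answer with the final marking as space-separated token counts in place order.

8 7 1 4 1

(re-executing from step 3 with the substitution; state before step 3: [4 4 3 4 1])
3. fire a2 -> [5 5 3 4 1]
4. fire a1 -> [6 5 1 4 1]
5. fire a2 -> [7 6 1 4 1]
6. fire a2 -> [8 7 1 4 1]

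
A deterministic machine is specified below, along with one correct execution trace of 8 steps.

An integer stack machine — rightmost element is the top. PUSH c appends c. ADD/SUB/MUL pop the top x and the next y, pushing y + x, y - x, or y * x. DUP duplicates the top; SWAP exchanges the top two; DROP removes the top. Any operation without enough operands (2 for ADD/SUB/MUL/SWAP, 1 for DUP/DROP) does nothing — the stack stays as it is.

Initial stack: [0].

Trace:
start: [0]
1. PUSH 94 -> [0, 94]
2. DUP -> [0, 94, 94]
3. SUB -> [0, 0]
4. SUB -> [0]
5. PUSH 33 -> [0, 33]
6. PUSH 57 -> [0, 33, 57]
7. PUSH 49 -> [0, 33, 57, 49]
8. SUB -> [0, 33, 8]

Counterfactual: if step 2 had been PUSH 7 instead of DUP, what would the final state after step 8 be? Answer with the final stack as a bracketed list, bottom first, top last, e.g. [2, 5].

(re-executing from step 2 with the substitution; state before step 2: [0, 94])
2. PUSH 7 -> [0, 94, 7]
3. SUB -> [0, 87]
4. SUB -> [-87]
5. PUSH 33 -> [-87, 33]
6. PUSH 57 -> [-87, 33, 57]
7. PUSH 49 -> [-87, 33, 57, 49]
8. SUB -> [-87, 33, 8]

[-87, 33, 8]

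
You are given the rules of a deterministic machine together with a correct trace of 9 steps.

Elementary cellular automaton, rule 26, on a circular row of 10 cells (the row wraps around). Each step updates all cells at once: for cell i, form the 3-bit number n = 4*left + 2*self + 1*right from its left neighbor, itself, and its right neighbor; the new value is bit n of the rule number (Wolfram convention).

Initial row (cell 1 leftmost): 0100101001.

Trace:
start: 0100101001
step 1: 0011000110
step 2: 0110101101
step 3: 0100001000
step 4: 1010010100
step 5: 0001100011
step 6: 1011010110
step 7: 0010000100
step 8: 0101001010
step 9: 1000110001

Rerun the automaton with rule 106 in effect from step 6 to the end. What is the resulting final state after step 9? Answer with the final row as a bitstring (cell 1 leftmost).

1001110011

(re-executing steps 6..9 under rule 106; state before step 6: 0001100011)
step 6: 0011100111
step 7: 0110101101
step 8: 1111011110
step 9: 1001110011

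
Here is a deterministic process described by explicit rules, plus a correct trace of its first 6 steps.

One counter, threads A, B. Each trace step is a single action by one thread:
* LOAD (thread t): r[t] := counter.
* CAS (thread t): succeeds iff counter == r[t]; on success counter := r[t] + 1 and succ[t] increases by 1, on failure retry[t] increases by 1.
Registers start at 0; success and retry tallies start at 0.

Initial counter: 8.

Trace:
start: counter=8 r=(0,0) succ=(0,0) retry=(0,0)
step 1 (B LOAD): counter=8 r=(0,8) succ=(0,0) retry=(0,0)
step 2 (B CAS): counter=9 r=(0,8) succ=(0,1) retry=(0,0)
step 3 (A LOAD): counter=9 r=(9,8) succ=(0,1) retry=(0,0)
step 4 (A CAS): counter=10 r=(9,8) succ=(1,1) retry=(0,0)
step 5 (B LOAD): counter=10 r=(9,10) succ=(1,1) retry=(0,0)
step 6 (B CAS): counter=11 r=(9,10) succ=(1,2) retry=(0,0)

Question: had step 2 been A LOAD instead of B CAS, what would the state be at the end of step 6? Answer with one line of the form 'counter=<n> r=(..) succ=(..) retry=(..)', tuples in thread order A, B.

(re-executing from step 2 with the substitution; state before step 2: counter=8 r=(0,8) succ=(0,0) retry=(0,0))
step 2 (A LOAD): counter=8 r=(8,8) succ=(0,0) retry=(0,0)
step 3 (A LOAD): counter=8 r=(8,8) succ=(0,0) retry=(0,0)
step 4 (A CAS): counter=9 r=(8,8) succ=(1,0) retry=(0,0)
step 5 (B LOAD): counter=9 r=(8,9) succ=(1,0) retry=(0,0)
step 6 (B CAS): counter=10 r=(8,9) succ=(1,1) retry=(0,0)

counter=10 r=(8,9) succ=(1,1) retry=(0,0)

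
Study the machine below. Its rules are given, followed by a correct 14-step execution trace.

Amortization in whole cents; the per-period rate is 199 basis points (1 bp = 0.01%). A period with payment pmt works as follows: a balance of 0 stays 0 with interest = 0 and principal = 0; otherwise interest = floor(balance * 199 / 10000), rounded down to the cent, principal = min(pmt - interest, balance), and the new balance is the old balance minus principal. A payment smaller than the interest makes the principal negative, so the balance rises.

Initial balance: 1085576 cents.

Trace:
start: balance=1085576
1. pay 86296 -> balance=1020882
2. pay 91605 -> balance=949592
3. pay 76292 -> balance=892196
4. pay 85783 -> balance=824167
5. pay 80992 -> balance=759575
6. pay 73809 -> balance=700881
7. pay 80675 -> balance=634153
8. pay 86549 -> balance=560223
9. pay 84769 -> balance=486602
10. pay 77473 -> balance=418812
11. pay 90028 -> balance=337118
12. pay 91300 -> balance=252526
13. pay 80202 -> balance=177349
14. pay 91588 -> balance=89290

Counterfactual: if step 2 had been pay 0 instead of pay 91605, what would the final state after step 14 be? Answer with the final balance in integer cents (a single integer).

(re-executing from step 2 with the substitution; state before step 2: balance=1020882)
2. pay 0 -> balance=1041197
3. pay 76292 -> balance=985624
4. pay 85783 -> balance=919454
5. pay 80992 -> balance=856759
6. pay 73809 -> balance=799999
7. pay 80675 -> balance=735243
8. pay 86549 -> balance=663325
9. pay 84769 -> balance=591756
10. pay 77473 -> balance=526058
11. pay 90028 -> balance=446498
12. pay 91300 -> balance=364083
13. pay 80202 -> balance=291126
14. pay 91588 -> balance=205331

205331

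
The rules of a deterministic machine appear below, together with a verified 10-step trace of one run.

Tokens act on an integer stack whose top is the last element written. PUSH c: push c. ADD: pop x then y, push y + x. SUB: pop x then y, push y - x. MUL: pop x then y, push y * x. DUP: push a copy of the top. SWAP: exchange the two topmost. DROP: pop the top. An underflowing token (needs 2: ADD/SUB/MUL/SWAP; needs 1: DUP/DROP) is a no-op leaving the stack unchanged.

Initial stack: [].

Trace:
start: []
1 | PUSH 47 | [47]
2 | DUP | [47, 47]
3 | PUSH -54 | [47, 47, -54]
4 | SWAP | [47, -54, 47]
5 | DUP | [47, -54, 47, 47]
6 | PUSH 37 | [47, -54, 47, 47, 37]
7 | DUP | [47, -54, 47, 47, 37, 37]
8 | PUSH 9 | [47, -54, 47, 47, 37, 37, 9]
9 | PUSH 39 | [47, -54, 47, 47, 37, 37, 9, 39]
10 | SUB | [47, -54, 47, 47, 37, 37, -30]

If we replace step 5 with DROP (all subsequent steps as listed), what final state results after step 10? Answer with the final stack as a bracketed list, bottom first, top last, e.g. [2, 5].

(re-executing from step 5 with the substitution; state before step 5: [47, -54, 47])
5 | DROP | [47, -54]
6 | PUSH 37 | [47, -54, 37]
7 | DUP | [47, -54, 37, 37]
8 | PUSH 9 | [47, -54, 37, 37, 9]
9 | PUSH 39 | [47, -54, 37, 37, 9, 39]
10 | SUB | [47, -54, 37, 37, -30]

[47, -54, 37, 37, -30]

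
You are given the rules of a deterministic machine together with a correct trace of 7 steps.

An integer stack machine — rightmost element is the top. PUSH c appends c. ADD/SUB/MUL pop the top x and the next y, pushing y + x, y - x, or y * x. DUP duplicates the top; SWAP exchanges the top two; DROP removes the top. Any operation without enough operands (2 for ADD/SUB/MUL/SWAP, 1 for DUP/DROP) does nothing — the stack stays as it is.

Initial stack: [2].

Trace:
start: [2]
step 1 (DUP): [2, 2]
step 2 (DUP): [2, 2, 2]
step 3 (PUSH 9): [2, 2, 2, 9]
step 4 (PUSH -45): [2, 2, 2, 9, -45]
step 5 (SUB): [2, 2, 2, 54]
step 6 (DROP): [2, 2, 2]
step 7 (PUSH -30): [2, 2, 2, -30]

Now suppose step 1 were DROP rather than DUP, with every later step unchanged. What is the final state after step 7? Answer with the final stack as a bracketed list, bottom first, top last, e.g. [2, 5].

(re-executing from step 1 with the substitution; state before step 1: [2])
step 1 (DROP): []
step 2 (DUP): []
step 3 (PUSH 9): [9]
step 4 (PUSH -45): [9, -45]
step 5 (SUB): [54]
step 6 (DROP): []
step 7 (PUSH -30): [-30]

[-30]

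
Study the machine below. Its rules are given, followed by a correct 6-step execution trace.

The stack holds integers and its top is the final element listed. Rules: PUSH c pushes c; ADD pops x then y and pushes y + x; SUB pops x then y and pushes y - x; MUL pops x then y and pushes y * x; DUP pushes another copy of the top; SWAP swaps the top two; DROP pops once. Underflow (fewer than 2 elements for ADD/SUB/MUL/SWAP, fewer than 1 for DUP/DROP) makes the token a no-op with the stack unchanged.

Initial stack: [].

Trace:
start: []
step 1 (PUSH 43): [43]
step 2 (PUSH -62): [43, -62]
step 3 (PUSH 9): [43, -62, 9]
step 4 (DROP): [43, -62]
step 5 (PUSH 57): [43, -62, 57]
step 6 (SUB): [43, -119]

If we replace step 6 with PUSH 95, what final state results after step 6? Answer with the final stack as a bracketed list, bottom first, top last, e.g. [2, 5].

[43, -62, 57, 95]

(re-executing from step 6 with the substitution; state before step 6: [43, -62, 57])
step 6 (PUSH 95): [43, -62, 57, 95]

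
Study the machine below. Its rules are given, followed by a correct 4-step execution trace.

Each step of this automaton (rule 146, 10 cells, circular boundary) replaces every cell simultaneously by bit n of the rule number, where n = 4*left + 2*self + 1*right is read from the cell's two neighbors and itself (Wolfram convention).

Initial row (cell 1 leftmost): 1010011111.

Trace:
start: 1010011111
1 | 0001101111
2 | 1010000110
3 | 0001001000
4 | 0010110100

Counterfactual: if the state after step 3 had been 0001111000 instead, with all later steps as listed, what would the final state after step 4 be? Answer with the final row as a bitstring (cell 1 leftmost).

state after step 3 := 0001111000
4 | 0010110100

0010110100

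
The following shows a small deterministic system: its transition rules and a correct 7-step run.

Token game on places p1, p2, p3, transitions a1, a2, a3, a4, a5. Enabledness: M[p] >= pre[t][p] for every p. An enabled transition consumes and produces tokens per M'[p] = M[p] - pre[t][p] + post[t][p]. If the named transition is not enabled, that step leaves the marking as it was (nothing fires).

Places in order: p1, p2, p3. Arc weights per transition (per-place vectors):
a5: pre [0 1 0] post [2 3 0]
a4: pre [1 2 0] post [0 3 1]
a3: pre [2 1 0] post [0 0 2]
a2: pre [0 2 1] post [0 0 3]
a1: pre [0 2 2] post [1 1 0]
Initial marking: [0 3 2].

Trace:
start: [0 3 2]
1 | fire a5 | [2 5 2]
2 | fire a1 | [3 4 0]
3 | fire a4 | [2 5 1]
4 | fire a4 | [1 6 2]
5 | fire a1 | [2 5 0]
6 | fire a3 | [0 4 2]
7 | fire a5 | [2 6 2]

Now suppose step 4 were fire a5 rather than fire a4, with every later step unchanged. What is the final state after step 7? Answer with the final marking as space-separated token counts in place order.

(re-executing from step 4 with the substitution; state before step 4: [2 5 1])
4 | fire a5 | [4 7 1]
5 | fire a1 | [4 7 1]
6 | fire a3 | [2 6 3]
7 | fire a5 | [4 8 3]

4 8 3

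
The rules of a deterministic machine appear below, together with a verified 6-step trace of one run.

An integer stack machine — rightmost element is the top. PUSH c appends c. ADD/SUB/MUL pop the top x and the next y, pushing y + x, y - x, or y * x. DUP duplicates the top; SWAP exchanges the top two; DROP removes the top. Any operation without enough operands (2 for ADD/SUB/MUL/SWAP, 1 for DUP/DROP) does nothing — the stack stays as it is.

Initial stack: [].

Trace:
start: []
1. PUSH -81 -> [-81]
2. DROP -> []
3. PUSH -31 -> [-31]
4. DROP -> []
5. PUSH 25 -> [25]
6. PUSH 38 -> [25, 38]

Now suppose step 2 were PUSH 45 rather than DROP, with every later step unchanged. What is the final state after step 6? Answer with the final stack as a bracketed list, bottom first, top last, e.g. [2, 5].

[-81, 45, 25, 38]

(re-executing from step 2 with the substitution; state before step 2: [-81])
2. PUSH 45 -> [-81, 45]
3. PUSH -31 -> [-81, 45, -31]
4. DROP -> [-81, 45]
5. PUSH 25 -> [-81, 45, 25]
6. PUSH 38 -> [-81, 45, 25, 38]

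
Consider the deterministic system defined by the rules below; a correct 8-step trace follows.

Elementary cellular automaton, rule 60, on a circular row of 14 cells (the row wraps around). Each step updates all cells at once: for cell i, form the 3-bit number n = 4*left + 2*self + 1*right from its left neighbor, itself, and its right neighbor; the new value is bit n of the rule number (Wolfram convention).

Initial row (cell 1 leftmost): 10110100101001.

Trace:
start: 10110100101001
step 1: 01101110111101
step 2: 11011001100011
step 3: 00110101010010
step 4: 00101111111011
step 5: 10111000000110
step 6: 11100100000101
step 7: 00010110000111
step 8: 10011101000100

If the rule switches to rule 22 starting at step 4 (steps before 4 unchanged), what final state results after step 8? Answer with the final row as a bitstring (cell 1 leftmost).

(re-executing steps 4..8 under rule 22; state before step 4: 00110101010010)
step 4: 01000101011111
step 5: 01101101000000
step 6: 10000001100000
step 7: 11000010010001
step 8: 00100111111010

00100111111010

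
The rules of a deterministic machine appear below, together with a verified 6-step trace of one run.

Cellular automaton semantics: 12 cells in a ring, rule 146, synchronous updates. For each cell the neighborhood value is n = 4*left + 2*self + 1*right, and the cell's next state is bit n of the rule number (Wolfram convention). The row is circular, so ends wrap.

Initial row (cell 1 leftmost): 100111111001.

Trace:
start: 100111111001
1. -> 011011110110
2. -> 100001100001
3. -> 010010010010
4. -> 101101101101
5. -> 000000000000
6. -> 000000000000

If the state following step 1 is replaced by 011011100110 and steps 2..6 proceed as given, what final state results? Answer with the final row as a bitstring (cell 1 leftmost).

000001000001

state after step 1 := 011011100110
2. -> 100001011001
3. -> 010010000110
4. -> 101101001001
5. -> 000000110110
6. -> 000001000001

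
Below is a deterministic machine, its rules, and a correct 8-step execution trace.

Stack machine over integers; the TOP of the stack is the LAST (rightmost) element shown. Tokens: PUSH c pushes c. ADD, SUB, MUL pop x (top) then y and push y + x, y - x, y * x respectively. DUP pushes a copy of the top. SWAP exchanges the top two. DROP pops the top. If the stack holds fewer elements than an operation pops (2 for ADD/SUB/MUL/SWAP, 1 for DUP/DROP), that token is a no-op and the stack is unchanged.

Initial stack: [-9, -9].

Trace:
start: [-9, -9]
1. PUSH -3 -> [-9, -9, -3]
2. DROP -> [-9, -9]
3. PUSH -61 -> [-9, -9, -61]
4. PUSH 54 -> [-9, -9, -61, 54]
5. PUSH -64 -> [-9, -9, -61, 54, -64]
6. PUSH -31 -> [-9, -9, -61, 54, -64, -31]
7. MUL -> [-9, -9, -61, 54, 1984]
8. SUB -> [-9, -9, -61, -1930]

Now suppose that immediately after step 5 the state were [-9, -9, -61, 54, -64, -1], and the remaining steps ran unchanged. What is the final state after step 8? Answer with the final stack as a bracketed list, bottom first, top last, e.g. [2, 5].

state after step 5 := [-9, -9, -61, 54, -64, -1]
6. PUSH -31 -> [-9, -9, -61, 54, -64, -1, -31]
7. MUL -> [-9, -9, -61, 54, -64, 31]
8. SUB -> [-9, -9, -61, 54, -95]

[-9, -9, -61, 54, -95]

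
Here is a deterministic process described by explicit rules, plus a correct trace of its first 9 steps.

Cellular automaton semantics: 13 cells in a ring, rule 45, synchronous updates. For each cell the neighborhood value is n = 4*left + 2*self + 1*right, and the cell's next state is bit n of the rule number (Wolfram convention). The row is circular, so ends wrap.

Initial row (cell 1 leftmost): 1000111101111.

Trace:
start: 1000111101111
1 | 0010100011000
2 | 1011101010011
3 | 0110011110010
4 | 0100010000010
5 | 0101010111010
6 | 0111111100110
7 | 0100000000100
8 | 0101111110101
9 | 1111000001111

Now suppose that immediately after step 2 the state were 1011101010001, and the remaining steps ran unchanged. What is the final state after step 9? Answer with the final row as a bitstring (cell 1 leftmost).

state after step 2 := 1011101010001
3 | 0110011110101
4 | 1100010001111
5 | 0001010101000
6 | 1101111111011
7 | 0011000000110
8 | 1010011110100
9 | 1110010001100

1110010001100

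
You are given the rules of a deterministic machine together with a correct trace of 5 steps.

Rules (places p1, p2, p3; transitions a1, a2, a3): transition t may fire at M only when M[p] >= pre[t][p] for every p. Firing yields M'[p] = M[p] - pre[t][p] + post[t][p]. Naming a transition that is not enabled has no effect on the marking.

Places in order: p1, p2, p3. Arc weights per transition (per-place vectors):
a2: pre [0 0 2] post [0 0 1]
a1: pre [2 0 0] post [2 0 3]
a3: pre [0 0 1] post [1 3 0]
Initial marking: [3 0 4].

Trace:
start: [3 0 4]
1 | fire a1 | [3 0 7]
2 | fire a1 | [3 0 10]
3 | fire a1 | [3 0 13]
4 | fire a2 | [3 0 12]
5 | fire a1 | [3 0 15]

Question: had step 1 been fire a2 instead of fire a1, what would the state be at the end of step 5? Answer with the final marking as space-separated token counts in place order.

3 0 11

(re-executing from step 1 with the substitution; state before step 1: [3 0 4])
1 | fire a2 | [3 0 3]
2 | fire a1 | [3 0 6]
3 | fire a1 | [3 0 9]
4 | fire a2 | [3 0 8]
5 | fire a1 | [3 0 11]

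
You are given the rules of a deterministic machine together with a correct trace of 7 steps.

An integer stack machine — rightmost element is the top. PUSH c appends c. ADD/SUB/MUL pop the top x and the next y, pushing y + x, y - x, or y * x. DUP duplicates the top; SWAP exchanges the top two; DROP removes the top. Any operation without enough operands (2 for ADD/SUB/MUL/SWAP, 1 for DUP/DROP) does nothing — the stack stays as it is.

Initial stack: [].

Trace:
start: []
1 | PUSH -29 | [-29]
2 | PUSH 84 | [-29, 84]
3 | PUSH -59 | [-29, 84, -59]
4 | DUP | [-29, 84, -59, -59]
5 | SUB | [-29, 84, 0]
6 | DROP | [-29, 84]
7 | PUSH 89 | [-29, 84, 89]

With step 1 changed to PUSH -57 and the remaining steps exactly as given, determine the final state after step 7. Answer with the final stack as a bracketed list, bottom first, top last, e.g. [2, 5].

(re-executing from step 1 with the substitution; state before step 1: [])
1 | PUSH -57 | [-57]
2 | PUSH 84 | [-57, 84]
3 | PUSH -59 | [-57, 84, -59]
4 | DUP | [-57, 84, -59, -59]
5 | SUB | [-57, 84, 0]
6 | DROP | [-57, 84]
7 | PUSH 89 | [-57, 84, 89]

[-57, 84, 89]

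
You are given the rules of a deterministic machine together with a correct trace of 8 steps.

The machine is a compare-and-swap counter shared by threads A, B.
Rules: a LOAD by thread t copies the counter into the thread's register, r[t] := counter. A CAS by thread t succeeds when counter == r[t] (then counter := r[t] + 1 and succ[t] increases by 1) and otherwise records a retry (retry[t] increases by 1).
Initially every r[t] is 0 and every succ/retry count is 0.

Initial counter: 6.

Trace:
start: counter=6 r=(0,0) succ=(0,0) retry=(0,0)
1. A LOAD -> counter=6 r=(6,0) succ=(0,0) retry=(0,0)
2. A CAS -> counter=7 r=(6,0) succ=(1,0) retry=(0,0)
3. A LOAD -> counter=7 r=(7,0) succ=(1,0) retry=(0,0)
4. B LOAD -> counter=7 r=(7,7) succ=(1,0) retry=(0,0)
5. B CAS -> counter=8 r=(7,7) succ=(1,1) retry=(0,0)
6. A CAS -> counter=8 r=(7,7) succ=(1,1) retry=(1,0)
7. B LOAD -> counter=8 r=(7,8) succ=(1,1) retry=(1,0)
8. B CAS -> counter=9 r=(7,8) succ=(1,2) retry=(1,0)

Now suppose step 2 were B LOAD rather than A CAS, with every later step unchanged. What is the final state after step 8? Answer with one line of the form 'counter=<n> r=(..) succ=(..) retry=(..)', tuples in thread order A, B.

counter=8 r=(6,7) succ=(0,2) retry=(1,0)

(re-executing from step 2 with the substitution; state before step 2: counter=6 r=(6,0) succ=(0,0) retry=(0,0))
2. B LOAD -> counter=6 r=(6,6) succ=(0,0) retry=(0,0)
3. A LOAD -> counter=6 r=(6,6) succ=(0,0) retry=(0,0)
4. B LOAD -> counter=6 r=(6,6) succ=(0,0) retry=(0,0)
5. B CAS -> counter=7 r=(6,6) succ=(0,1) retry=(0,0)
6. A CAS -> counter=7 r=(6,6) succ=(0,1) retry=(1,0)
7. B LOAD -> counter=7 r=(6,7) succ=(0,1) retry=(1,0)
8. B CAS -> counter=8 r=(6,7) succ=(0,2) retry=(1,0)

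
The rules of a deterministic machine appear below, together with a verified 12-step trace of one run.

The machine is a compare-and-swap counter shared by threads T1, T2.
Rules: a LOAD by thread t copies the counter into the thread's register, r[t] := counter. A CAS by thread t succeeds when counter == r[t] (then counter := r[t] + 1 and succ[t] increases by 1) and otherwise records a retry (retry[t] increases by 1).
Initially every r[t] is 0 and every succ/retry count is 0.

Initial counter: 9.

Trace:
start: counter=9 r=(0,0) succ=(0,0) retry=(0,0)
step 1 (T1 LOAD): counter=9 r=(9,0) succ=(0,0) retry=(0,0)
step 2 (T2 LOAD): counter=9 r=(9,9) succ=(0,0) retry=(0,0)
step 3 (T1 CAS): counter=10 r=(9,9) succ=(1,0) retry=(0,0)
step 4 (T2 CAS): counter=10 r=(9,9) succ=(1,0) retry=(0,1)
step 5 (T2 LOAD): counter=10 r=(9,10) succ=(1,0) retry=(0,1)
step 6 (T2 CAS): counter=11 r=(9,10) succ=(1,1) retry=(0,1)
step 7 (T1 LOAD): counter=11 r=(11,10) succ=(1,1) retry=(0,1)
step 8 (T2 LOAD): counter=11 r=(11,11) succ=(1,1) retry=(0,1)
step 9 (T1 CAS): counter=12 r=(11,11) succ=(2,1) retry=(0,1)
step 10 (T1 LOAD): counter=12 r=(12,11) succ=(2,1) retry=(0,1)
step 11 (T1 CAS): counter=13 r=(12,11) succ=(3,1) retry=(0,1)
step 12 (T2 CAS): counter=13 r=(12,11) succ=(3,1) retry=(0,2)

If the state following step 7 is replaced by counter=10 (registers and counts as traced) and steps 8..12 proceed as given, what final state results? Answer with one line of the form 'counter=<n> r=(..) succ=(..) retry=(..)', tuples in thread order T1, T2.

state after step 7 := counter=10 r=(11,10) succ=(1,1) retry=(0,1)
step 8 (T2 LOAD): counter=10 r=(11,10) succ=(1,1) retry=(0,1)
step 9 (T1 CAS): counter=10 r=(11,10) succ=(1,1) retry=(1,1)
step 10 (T1 LOAD): counter=10 r=(10,10) succ=(1,1) retry=(1,1)
step 11 (T1 CAS): counter=11 r=(10,10) succ=(2,1) retry=(1,1)
step 12 (T2 CAS): counter=11 r=(10,10) succ=(2,1) retry=(1,2)

counter=11 r=(10,10) succ=(2,1) retry=(1,2)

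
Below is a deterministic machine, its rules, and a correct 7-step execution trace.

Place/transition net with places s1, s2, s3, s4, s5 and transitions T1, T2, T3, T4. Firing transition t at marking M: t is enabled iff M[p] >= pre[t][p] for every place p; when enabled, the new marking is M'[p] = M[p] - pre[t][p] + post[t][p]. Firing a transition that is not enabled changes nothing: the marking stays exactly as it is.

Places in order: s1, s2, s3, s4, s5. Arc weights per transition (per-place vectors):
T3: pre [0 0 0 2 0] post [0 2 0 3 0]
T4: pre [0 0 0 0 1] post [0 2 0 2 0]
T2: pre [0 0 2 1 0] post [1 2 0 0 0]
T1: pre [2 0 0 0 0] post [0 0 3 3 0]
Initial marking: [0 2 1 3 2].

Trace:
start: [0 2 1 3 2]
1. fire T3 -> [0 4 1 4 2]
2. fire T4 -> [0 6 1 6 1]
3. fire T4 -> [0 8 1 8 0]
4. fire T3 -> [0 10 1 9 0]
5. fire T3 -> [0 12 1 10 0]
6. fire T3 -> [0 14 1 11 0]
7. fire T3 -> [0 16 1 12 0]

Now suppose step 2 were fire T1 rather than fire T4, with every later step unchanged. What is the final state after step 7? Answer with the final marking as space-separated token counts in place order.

(re-executing from step 2 with the substitution; state before step 2: [0 4 1 4 2])
2. fire T1 -> [0 4 1 4 2]
3. fire T4 -> [0 6 1 6 1]
4. fire T3 -> [0 8 1 7 1]
5. fire T3 -> [0 10 1 8 1]
6. fire T3 -> [0 12 1 9 1]
7. fire T3 -> [0 14 1 10 1]

0 14 1 10 1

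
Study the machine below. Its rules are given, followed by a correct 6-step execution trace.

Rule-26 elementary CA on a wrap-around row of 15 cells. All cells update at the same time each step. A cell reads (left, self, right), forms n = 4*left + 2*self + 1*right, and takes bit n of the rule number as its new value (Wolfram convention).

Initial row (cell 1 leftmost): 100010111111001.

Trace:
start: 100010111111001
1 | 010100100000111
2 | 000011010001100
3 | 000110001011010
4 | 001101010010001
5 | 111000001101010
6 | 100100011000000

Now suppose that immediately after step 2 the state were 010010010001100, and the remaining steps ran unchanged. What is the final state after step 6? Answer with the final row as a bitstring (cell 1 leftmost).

state after step 2 := 010010010001100
3 | 101101101011010
4 | 001001000010000
5 | 010110100101000
6 | 100100011000100

100100011000100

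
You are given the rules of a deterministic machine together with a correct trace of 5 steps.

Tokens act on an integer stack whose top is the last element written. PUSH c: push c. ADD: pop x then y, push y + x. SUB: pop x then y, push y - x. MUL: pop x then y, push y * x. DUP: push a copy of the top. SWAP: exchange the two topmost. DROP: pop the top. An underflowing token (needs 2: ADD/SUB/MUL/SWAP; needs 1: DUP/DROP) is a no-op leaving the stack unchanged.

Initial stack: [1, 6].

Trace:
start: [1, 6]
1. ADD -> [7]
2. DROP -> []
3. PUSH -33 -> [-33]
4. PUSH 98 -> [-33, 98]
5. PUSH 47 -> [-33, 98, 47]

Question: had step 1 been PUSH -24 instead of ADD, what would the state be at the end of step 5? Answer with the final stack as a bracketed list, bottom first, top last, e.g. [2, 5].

[1, 6, -33, 98, 47]

(re-executing from step 1 with the substitution; state before step 1: [1, 6])
1. PUSH -24 -> [1, 6, -24]
2. DROP -> [1, 6]
3. PUSH -33 -> [1, 6, -33]
4. PUSH 98 -> [1, 6, -33, 98]
5. PUSH 47 -> [1, 6, -33, 98, 47]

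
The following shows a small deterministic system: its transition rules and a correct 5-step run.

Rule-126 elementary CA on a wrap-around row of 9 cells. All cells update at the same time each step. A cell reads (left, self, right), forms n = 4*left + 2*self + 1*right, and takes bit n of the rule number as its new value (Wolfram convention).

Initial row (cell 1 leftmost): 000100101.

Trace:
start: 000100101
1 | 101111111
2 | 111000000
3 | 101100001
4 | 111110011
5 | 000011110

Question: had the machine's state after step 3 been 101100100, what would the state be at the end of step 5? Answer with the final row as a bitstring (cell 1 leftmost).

000000000

state after step 3 := 101100100
4 | 111111111
5 | 000000000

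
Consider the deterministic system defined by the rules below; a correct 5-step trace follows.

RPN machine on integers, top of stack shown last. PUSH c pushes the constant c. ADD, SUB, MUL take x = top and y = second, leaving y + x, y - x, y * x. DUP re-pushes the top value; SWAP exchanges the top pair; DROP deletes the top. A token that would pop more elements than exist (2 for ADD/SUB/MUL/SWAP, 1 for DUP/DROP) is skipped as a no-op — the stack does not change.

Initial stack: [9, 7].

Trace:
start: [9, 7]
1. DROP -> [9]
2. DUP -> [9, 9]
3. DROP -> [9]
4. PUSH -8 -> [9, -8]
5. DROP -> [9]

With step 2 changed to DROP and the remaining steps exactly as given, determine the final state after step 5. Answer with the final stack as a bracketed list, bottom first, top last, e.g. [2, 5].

(re-executing from step 2 with the substitution; state before step 2: [9])
2. DROP -> []
3. DROP -> []
4. PUSH -8 -> [-8]
5. DROP -> []

[]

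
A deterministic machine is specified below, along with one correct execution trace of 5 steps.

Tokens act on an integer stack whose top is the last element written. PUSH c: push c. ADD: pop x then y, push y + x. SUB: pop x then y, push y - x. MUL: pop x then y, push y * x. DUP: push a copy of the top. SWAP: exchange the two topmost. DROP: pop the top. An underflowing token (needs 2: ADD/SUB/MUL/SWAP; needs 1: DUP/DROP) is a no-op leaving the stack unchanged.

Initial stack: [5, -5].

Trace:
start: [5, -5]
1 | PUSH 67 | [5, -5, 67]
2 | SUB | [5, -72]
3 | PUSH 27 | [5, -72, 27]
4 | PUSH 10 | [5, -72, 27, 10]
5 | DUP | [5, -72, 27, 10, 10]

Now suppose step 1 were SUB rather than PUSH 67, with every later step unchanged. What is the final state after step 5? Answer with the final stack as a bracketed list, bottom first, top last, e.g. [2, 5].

(re-executing from step 1 with the substitution; state before step 1: [5, -5])
1 | SUB | [10]
2 | SUB | [10]
3 | PUSH 27 | [10, 27]
4 | PUSH 10 | [10, 27, 10]
5 | DUP | [10, 27, 10, 10]

[10, 27, 10, 10]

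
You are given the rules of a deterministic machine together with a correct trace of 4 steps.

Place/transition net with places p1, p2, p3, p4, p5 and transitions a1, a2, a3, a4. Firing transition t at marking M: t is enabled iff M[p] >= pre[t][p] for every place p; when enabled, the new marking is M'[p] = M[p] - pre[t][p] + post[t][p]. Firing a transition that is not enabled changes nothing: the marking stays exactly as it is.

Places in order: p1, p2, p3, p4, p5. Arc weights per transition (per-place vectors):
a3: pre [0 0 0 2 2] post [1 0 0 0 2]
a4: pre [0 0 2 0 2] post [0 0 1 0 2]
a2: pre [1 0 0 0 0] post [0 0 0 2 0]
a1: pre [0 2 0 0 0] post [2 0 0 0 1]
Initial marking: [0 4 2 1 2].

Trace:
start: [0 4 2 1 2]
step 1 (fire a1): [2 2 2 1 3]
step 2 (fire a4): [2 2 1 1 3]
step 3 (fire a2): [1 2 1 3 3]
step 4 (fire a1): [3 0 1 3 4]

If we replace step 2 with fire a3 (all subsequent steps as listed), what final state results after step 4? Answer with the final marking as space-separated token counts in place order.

3 0 2 3 4

(re-executing from step 2 with the substitution; state before step 2: [2 2 2 1 3])
step 2 (fire a3): [2 2 2 1 3]
step 3 (fire a2): [1 2 2 3 3]
step 4 (fire a1): [3 0 2 3 4]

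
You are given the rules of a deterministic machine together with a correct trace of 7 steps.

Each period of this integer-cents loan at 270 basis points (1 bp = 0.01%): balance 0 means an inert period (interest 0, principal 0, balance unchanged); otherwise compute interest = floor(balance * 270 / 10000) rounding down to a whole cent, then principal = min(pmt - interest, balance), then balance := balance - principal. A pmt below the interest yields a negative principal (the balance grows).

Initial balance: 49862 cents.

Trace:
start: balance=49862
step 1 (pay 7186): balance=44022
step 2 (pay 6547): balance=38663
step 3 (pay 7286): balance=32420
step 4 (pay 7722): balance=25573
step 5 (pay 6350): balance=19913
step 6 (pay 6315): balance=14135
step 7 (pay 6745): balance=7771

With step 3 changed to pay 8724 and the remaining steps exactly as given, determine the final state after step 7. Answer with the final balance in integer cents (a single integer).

(re-executing from step 3 with the substitution; state before step 3: balance=38663)
step 3 (pay 8724): balance=30982
step 4 (pay 7722): balance=24096
step 5 (pay 6350): balance=18396
step 6 (pay 6315): balance=12577
step 7 (pay 6745): balance=6171

6171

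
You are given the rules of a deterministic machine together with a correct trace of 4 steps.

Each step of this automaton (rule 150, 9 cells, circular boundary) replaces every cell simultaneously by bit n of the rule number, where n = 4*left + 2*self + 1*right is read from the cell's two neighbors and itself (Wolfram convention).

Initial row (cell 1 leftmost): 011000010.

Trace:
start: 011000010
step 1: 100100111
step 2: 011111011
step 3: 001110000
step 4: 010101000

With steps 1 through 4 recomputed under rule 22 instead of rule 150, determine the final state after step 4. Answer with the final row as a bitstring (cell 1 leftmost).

110001111

(re-executing steps 1..4 under rule 22; state before step 1: 011000010)
step 1: 100100111
step 2: 011111000
step 3: 100000100
step 4: 110001111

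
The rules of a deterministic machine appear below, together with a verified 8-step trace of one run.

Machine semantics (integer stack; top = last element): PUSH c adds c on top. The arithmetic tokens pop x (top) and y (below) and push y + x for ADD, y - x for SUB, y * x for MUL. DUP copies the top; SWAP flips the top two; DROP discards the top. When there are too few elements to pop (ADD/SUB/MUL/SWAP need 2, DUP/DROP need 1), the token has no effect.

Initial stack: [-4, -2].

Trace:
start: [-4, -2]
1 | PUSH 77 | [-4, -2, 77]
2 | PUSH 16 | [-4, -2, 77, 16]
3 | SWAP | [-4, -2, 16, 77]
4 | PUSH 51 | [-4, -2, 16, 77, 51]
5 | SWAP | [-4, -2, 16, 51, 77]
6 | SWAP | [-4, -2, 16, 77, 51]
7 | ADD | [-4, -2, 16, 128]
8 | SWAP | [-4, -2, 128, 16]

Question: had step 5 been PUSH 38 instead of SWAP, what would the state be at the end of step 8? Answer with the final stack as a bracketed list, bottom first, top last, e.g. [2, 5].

(re-executing from step 5 with the substitution; state before step 5: [-4, -2, 16, 77, 51])
5 | PUSH 38 | [-4, -2, 16, 77, 51, 38]
6 | SWAP | [-4, -2, 16, 77, 38, 51]
7 | ADD | [-4, -2, 16, 77, 89]
8 | SWAP | [-4, -2, 16, 89, 77]

[-4, -2, 16, 89, 77]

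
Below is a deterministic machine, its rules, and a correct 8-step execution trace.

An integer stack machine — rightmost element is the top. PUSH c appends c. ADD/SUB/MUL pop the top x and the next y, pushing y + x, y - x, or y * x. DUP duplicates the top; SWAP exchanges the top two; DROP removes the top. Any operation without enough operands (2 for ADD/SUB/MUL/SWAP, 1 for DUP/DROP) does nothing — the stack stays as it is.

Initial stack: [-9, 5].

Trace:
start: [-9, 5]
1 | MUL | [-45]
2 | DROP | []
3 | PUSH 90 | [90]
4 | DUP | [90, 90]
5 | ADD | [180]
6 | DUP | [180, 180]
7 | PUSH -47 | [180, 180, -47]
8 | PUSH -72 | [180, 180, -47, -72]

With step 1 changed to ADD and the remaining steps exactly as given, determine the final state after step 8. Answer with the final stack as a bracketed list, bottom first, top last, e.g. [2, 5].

(re-executing from step 1 with the substitution; state before step 1: [-9, 5])
1 | ADD | [-4]
2 | DROP | []
3 | PUSH 90 | [90]
4 | DUP | [90, 90]
5 | ADD | [180]
6 | DUP | [180, 180]
7 | PUSH -47 | [180, 180, -47]
8 | PUSH -72 | [180, 180, -47, -72]

[180, 180, -47, -72]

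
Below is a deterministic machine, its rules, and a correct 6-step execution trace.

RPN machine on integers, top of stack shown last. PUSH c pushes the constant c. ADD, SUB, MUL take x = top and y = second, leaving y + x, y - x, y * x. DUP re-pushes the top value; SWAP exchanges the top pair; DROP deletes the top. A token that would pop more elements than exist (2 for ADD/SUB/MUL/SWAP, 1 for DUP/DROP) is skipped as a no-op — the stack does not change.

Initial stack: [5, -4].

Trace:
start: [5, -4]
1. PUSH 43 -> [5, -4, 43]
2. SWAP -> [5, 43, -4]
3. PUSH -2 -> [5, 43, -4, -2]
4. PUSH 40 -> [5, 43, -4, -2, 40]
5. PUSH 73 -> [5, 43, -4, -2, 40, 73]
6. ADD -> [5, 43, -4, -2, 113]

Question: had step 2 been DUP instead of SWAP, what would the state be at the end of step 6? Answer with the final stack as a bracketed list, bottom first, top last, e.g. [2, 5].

(re-executing from step 2 with the substitution; state before step 2: [5, -4, 43])
2. DUP -> [5, -4, 43, 43]
3. PUSH -2 -> [5, -4, 43, 43, -2]
4. PUSH 40 -> [5, -4, 43, 43, -2, 40]
5. PUSH 73 -> [5, -4, 43, 43, -2, 40, 73]
6. ADD -> [5, -4, 43, 43, -2, 113]

[5, -4, 43, 43, -2, 113]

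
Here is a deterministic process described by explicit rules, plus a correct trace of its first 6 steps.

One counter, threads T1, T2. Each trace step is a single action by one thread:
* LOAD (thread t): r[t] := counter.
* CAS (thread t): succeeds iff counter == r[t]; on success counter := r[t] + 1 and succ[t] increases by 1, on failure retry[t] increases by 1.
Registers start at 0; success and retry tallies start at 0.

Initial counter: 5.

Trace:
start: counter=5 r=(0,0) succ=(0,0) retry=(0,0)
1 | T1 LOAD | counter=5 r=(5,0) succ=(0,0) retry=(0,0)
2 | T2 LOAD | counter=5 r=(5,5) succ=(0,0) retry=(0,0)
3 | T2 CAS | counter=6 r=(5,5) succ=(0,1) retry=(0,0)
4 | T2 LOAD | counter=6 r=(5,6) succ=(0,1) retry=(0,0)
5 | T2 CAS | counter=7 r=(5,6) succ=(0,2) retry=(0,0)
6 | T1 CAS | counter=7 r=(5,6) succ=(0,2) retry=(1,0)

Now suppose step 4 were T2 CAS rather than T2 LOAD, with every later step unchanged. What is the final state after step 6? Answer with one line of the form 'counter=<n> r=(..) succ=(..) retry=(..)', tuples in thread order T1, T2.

counter=6 r=(5,5) succ=(0,1) retry=(1,2)

(re-executing from step 4 with the substitution; state before step 4: counter=6 r=(5,5) succ=(0,1) retry=(0,0))
4 | T2 CAS | counter=6 r=(5,5) succ=(0,1) retry=(0,1)
5 | T2 CAS | counter=6 r=(5,5) succ=(0,1) retry=(0,2)
6 | T1 CAS | counter=6 r=(5,5) succ=(0,1) retry=(1,2)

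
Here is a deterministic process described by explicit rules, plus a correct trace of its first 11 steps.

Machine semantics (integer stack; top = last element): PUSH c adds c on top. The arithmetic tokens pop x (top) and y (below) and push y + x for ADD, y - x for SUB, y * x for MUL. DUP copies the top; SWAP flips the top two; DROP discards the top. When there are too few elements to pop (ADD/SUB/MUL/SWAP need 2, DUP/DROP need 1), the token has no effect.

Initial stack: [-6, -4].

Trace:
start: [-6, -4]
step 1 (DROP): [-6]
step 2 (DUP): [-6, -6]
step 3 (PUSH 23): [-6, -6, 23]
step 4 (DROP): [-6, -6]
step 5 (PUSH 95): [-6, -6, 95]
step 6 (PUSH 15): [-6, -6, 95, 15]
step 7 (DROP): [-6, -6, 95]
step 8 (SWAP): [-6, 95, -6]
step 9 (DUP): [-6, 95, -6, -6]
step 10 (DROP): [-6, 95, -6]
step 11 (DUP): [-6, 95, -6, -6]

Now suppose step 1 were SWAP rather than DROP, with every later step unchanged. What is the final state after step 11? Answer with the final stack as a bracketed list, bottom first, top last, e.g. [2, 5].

[-4, -6, 95, -6, -6]

(re-executing from step 1 with the substitution; state before step 1: [-6, -4])
step 1 (SWAP): [-4, -6]
step 2 (DUP): [-4, -6, -6]
step 3 (PUSH 23): [-4, -6, -6, 23]
step 4 (DROP): [-4, -6, -6]
step 5 (PUSH 95): [-4, -6, -6, 95]
step 6 (PUSH 15): [-4, -6, -6, 95, 15]
step 7 (DROP): [-4, -6, -6, 95]
step 8 (SWAP): [-4, -6, 95, -6]
step 9 (DUP): [-4, -6, 95, -6, -6]
step 10 (DROP): [-4, -6, 95, -6]
step 11 (DUP): [-4, -6, 95, -6, -6]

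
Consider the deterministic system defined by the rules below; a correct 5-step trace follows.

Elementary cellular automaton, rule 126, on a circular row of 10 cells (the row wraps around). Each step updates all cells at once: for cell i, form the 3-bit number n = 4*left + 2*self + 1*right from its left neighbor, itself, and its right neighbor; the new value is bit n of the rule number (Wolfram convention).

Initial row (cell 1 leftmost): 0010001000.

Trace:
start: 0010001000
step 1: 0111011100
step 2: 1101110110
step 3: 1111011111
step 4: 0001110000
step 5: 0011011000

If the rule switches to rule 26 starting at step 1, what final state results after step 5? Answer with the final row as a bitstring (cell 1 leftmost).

0001010000

(re-executing steps 1..5 under rule 26; state before step 1: 0010001000)
step 1: 0101010100
step 2: 1000000010
step 3: 0100000100
step 4: 1010001010
step 5: 0001010000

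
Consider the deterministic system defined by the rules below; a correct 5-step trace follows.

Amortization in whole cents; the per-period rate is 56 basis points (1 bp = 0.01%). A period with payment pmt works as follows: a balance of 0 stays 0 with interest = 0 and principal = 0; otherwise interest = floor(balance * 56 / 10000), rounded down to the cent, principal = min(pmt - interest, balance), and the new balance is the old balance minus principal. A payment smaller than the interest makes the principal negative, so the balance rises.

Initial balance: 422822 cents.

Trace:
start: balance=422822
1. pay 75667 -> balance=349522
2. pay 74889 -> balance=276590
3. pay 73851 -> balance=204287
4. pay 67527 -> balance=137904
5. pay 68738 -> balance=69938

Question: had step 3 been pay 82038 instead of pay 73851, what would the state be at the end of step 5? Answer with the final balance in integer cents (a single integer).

(re-executing from step 3 with the substitution; state before step 3: balance=276590)
3. pay 82038 -> balance=196100
4. pay 67527 -> balance=129671
5. pay 68738 -> balance=61659

61659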